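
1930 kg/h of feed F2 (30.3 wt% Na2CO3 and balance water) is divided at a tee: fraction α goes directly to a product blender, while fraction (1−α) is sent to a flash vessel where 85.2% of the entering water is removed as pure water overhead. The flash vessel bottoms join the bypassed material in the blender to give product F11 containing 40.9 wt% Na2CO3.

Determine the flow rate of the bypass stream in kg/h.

1088 kg/h

All 1930×0.303 = 584.79 kg/h of Na2CO3 reaches F11, so F11 = 584.79/0.409 = 1429.8 kg/h and vapour = 500.2 kg/h.
The evaporator receives (1−α)·1930 of feed at 0.697 water and removes 0.852 of that water:
0.852×0.697×(1−α)×1930 = 500.2
(1−α) = 500.2/1146.1 = 0.4364;  α = 0.5636.
Bypass flow = 0.5636×1930 = 1087.7 kg/h.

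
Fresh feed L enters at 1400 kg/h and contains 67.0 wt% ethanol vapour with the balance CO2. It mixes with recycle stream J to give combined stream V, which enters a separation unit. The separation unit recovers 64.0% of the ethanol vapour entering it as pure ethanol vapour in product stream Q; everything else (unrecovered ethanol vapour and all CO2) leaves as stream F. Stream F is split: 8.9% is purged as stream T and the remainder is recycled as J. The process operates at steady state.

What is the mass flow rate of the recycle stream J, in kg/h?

CO2 enters only via L and leaves only via the purge: 1400×0.330 = 0.089×(CO2 in F), and the separation unit passes all CO2, so CO2 in V = CO2 in F = 5191 kg/h.
ethanol vapour in V: m_A = 1400×0.670 + (1−0.089)·(1−0.640)·m_A, so m_A = 938/0.6720 = 1395.8 kg/h.
F = (1−0.640)×1395.8 + 5191 = 5693.5 kg/h.
Recycle J = (1−0.089)×5693.5 = 5186.8 kg/h.

5187 kg/h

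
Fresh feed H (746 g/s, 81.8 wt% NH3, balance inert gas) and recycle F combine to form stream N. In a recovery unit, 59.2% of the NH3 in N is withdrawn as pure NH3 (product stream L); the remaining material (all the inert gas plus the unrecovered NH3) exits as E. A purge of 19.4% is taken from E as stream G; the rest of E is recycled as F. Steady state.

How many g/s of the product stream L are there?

NH3 in N: m_A = 746×0.818 + (1−0.194)·(1−0.592)·m_A, so m_A = 610.23/0.6712 = 909.22 g/s.
Product L = 0.592×909.22 = 538.26 g/s.

538.3 g/s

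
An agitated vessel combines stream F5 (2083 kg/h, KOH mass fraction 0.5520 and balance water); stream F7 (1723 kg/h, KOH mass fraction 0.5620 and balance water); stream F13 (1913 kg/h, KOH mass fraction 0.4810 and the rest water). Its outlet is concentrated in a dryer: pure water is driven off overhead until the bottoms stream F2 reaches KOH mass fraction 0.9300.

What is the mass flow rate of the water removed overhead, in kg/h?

2452 kg/h

KOH entering = 2083×0.552 + 1723×0.562 + 1913×0.481 = 3038.3 kg/h.
All KOH reports to F2, so F2 = 3038.3/0.930 = 3267 kg/h.
Total feed = 5719 kg/h; overhead = 5719 − 3267 = 2452 kg/h.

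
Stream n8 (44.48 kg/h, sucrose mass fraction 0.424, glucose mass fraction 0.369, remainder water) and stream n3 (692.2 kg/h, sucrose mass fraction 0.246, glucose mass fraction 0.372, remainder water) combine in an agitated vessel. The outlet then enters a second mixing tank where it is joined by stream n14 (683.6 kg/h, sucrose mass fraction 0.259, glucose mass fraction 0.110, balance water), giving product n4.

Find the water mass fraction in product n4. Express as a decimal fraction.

0.496

Overall, product flow = 1420.3 kg/h.
water in = 44.48×0.207 + 692.2×0.382 + 683.6×0.631 = 704.98 kg/h.
water fraction in n4 = 0.496.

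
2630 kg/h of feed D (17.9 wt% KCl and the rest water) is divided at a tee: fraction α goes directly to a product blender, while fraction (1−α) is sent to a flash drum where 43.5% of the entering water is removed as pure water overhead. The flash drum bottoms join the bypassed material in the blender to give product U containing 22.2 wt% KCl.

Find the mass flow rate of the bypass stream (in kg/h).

1204 kg/h

All 2630×0.179 = 470.77 kg/h of KCl reaches U, so U = 470.77/0.222 = 2120.6 kg/h and vapour = 509.41 kg/h.
The evaporator receives (1−α)·2630 of feed at 0.821 water and removes 0.435 of that water:
0.435×0.821×(1−α)×2630 = 509.41
(1−α) = 509.41/939.27 = 0.5424;  α = 0.4576.
Bypass flow = 0.4576×2630 = 1203.6 kg/h.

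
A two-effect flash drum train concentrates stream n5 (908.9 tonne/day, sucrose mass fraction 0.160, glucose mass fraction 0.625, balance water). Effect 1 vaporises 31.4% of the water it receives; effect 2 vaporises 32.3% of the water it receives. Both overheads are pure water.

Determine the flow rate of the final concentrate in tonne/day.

804.2 tonne/day

water in feed = 908.9×0.215 = 195.41 tonne/day.
After stage 1: water left = (1−0.314)×195.41 = 134.05; stream total = 847.54 tonne/day.
After stage 2: water left = (1−0.323)×134.05 = 90.754; final concentrate = 804.24 tonne/day.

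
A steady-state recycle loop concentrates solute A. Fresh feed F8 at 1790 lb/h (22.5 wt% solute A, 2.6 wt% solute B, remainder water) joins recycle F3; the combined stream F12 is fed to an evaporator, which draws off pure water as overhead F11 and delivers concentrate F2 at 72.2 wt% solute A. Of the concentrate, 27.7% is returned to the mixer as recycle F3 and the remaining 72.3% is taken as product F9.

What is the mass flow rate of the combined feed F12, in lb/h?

2004 lb/h

Overall solute A balance (none leaves overhead): solute A in fresh feed = solute A in product, i.e. 1790×0.225 = (1−0.277)·F2·0.722.
F2 = 402.75/(0.722×0.723) = 771.54 lb/h.
Recycle F3 = 0.277×771.54 = 213.72 lb/h.
Combined feed F12 = 1790 + 213.72 = 2003.7 lb/h.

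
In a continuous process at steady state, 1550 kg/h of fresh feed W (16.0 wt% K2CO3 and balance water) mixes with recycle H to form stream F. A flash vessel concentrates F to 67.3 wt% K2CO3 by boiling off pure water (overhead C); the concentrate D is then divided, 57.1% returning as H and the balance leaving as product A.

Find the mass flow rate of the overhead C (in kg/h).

1182 kg/h

Overall K2CO3 balance (none leaves overhead): K2CO3 in fresh feed = K2CO3 in product, i.e. 1550×0.160 = (1−0.571)·D·0.673.
D = 248/(0.673×0.429) = 858.97 kg/h.
Recycle H = 0.571×858.97 = 490.47 kg/h.
Combined feed F = 1550 + 490.47 = 2040.5 kg/h.
Overhead C = F − D = 2040.5 − 858.97 = 1181.5 kg/h.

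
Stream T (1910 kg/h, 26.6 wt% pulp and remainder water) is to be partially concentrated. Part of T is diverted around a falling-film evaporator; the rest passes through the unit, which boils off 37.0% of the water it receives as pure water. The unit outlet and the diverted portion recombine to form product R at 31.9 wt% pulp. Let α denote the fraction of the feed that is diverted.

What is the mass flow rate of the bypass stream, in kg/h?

741.5 kg/h

All 1910×0.266 = 508.06 kg/h of pulp reaches R, so R = 508.06/0.319 = 1592.7 kg/h and vapour = 317.34 kg/h.
The evaporator receives (1−α)·1910 of feed at 0.734 water and removes 0.370 of that water:
0.370×0.734×(1−α)×1910 = 317.34
(1−α) = 317.34/518.72 = 0.6118;  α = 0.3882.
Bypass flow = 0.3882×1910 = 741.52 kg/h.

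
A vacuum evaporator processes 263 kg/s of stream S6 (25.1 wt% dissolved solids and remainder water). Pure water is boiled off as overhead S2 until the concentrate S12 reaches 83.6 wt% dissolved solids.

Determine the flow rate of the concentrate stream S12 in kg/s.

78.96 kg/s

dissolved solids is conserved: 263×0.251 = 66.013 kg/s all reports to the concentrate.
Concentrate = 66.013/(target fraction) = 78.963 kg/s.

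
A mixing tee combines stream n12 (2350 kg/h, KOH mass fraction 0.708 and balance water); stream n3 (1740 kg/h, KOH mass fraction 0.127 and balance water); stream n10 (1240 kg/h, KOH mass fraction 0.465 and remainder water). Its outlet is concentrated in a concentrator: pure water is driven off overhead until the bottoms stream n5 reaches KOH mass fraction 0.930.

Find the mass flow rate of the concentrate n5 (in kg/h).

2647 kg/h

KOH entering = 2350×0.708 + 1740×0.127 + 1240×0.465 = 2461.4 kg/h.
All KOH reports to n5, so n5 = 2461.4/0.930 = 2646.6 kg/h.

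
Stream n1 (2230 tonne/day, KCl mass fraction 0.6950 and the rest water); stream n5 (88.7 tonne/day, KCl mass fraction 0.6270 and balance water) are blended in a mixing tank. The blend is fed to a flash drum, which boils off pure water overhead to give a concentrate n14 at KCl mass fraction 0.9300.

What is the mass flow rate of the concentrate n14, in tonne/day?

1726 tonne/day

KCl entering = 2230×0.695 + 88.7×0.627 = 1605.5 tonne/day.
All KCl reports to n14, so n14 = 1605.5/0.930 = 1726.3 tonne/day.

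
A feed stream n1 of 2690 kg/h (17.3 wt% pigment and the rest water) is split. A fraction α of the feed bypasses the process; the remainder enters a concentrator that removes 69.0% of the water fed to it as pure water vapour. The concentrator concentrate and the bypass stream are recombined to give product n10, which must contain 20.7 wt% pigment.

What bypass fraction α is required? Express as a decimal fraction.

All 2690×0.173 = 465.37 kg/h of pigment reaches n10, so n10 = 465.37/0.207 = 2248.2 kg/h and vapour = 441.84 kg/h.
The evaporator receives (1−α)·2690 of feed at 0.827 water and removes 0.690 of that water:
0.690×0.827×(1−α)×2690 = 441.84
(1−α) = 441.84/1535 = 0.2878;  α = 0.7122.

0.712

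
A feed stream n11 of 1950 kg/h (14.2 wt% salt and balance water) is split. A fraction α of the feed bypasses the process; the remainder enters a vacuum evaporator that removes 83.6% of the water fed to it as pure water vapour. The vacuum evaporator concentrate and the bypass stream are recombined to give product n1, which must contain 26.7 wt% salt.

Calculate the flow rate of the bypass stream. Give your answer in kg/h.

677.3 kg/h

All 1950×0.142 = 276.9 kg/h of salt reaches n1, so n1 = 276.9/0.267 = 1037.1 kg/h and vapour = 912.92 kg/h.
The evaporator receives (1−α)·1950 of feed at 0.858 water and removes 0.836 of that water:
0.836×0.858×(1−α)×1950 = 912.92
(1−α) = 912.92/1398.7 = 0.6527;  α = 0.3473.
Bypass flow = 0.3473×1950 = 677.26 kg/h.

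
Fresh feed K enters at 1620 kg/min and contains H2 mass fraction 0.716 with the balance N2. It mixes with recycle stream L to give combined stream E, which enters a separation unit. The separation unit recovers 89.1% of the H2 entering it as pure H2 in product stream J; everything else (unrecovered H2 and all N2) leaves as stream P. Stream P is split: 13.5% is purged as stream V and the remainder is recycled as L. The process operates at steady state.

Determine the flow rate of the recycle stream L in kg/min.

N2 enters only via K and leaves only via the purge: 1620×0.284 = 0.135×(N2 in P), and the separation unit passes all N2, so N2 in E = N2 in P = 3408 kg/min.
H2 in E: m_A = 1620×0.716 + (1−0.135)·(1−0.891)·m_A, so m_A = 1159.9/0.9057 = 1280.7 kg/min.
P = (1−0.891)×1280.7 + 3408 = 3547.6 kg/min.
Recycle L = (1−0.135)×3547.6 = 3068.7 kg/min.

3069 kg/min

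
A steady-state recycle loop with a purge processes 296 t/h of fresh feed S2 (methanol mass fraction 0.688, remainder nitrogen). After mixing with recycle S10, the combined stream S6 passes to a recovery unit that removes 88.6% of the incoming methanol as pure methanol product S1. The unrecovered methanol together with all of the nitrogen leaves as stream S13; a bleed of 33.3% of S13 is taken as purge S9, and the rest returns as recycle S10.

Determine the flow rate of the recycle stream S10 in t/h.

nitrogen enters only via S2 and leaves only via the purge: 296×0.312 = 0.333×(nitrogen in S13), and the recovery unit passes all nitrogen, so nitrogen in S6 = nitrogen in S13 = 277.33 t/h.
methanol in S6: m_A = 296×0.688 + (1−0.333)·(1−0.886)·m_A, so m_A = 203.65/0.9240 = 220.41 t/h.
S13 = (1−0.886)×220.41 + 277.33 = 302.46 t/h.
Recycle S10 = (1−0.333)×302.46 = 201.74 t/h.

201.7 t/h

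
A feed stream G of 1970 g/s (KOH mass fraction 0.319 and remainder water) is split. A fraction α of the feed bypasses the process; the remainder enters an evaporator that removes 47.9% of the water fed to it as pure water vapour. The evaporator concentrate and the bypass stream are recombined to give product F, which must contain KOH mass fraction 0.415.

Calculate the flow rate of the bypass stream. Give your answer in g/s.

All 1970×0.319 = 628.43 g/s of KOH reaches F, so F = 628.43/0.415 = 1514.3 g/s and vapour = 455.71 g/s.
The evaporator receives (1−α)·1970 of feed at 0.681 water and removes 0.479 of that water:
0.479×0.681×(1−α)×1970 = 455.71
(1−α) = 455.71/642.61 = 0.7092;  α = 0.2908.
Bypass flow = 0.2908×1970 = 572.97 g/s.

573 g/s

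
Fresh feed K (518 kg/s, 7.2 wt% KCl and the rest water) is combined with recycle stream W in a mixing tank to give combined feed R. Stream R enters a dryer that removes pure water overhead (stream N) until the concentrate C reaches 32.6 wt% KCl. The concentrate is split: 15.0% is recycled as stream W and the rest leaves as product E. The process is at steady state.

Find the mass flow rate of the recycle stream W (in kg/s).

20.19 kg/s

Overall KCl balance (none leaves overhead): KCl in fresh feed = KCl in product, i.e. 518×0.072 = (1−0.150)·C·0.326.
C = 37.296/(0.326×0.850) = 134.59 kg/s.
Recycle W = 0.150×134.59 = 20.189 kg/s.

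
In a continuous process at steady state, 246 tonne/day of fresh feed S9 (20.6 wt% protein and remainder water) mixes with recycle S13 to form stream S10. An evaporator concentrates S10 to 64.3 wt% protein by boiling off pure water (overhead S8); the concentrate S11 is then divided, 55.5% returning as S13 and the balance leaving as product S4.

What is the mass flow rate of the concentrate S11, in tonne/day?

177.1 tonne/day

Overall protein balance (none leaves overhead): protein in fresh feed = protein in product, i.e. 246×0.206 = (1−0.555)·S11·0.643.
S11 = 50.676/(0.643×0.445) = 177.11 tonne/day.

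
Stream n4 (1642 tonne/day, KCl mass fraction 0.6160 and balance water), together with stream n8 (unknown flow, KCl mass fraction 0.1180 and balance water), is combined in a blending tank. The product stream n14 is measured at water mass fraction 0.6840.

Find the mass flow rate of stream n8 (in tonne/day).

Let n8 be the unknown flow. Total out = 1642 + n8.
water balance: 630.53 + 0.882·n8 = 0.684·(1642 + n8)
(0.882 − 0.684)·n8 = 0.684×1642 − 630.53 = 492.6
n8 = 492.6 / 0.198 = 2487.9 tonne/day

2488 tonne/day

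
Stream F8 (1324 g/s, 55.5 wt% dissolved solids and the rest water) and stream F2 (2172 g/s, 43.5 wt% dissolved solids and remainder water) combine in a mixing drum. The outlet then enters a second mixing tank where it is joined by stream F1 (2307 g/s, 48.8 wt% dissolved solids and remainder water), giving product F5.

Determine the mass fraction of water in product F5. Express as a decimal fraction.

0.517

Overall, product flow = 5803 g/s.
water in = 1324×0.445 + 2172×0.565 + 2307×0.512 = 2997.5 g/s.
water fraction in F5 = 0.517.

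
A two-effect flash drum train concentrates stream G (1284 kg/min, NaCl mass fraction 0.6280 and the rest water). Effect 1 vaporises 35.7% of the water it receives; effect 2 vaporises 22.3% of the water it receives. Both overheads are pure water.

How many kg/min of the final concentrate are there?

water in feed = 1284×0.372 = 477.65 kg/min.
After stage 1: water left = (1−0.357)×477.65 = 307.13; stream total = 1113.5 kg/min.
After stage 2: water left = (1−0.223)×307.13 = 238.64; final concentrate = 1045 kg/min.

1045 kg/min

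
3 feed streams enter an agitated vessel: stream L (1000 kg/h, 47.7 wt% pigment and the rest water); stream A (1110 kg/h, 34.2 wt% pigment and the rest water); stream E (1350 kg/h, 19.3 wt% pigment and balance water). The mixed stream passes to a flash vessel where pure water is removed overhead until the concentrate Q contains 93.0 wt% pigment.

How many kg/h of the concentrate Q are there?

1201 kg/h

pigment entering = 1000×0.477 + 1110×0.342 + 1350×0.193 = 1117.2 kg/h.
All pigment reports to Q, so Q = 1117.2/0.930 = 1201.3 kg/h.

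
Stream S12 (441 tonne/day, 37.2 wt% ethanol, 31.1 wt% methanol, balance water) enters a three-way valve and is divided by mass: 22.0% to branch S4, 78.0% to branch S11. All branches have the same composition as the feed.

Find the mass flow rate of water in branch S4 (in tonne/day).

30.76 tonne/day

Branch S4 total = 0.220×441 = 97.02 tonne/day.
water in S4 = 0.317×97.02 = 30.755 tonne/day.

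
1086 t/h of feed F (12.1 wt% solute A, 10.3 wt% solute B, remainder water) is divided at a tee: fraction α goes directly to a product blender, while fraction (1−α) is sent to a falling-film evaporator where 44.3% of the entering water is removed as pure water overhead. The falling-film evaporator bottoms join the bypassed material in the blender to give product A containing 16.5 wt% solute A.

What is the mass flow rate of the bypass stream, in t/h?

243.6 t/h

All 1086×0.121 = 131.41 t/h of solute A reaches A, so A = 131.41/0.165 = 796.4 t/h and vapour = 289.6 t/h.
The evaporator receives (1−α)·1086 of feed at 0.776 water and removes 0.443 of that water:
0.443×0.776×(1−α)×1086 = 289.6
(1−α) = 289.6/373.33 = 0.7757;  α = 0.2243.
Bypass flow = 0.2243×1086 = 243.57 t/h.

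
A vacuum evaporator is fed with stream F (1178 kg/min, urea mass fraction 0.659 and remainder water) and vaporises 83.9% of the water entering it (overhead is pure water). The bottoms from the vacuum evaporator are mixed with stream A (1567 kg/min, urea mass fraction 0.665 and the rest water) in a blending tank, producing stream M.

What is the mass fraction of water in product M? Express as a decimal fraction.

Vapour removed = 0.839×0.341×1178 = 337.02 kg/min; concentrate = 840.98 kg/min.
water reaching the mixer = 64.673 (from concentrate) + 1567×0.335 = 589.62 kg/min.
Product flow = 840.98 + 1567 = 2408 kg/min; water fraction = 0.245.

0.245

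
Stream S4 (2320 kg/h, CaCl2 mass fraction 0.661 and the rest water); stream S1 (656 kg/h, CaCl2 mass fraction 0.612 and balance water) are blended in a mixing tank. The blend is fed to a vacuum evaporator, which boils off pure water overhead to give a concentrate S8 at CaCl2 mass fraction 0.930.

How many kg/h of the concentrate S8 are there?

2081 kg/h

CaCl2 entering = 2320×0.661 + 656×0.612 = 1935 kg/h.
All CaCl2 reports to S8, so S8 = 1935/0.930 = 2080.6 kg/h.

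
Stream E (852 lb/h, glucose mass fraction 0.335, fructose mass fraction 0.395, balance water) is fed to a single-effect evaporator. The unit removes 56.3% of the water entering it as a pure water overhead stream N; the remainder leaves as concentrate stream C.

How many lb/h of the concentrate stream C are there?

water entering = 852×0.270 = 230.04 lb/h; overhead removed = 0.563×230.04 = 129.51 lb/h.
Concentrate = 852 − 129.51 = 722.49 lb/h.

722.5 lb/h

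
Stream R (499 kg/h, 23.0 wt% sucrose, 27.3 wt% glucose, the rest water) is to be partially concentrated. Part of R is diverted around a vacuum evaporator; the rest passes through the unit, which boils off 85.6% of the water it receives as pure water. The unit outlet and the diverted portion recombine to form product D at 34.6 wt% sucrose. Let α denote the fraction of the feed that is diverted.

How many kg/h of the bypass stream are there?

All 499×0.230 = 114.77 kg/h of sucrose reaches D, so D = 114.77/0.346 = 331.71 kg/h and vapour = 167.29 kg/h.
The evaporator receives (1−α)·499 of feed at 0.497 water and removes 0.856 of that water:
0.856×0.497×(1−α)×499 = 167.29
(1−α) = 167.29/212.29 = 0.7880;  α = 0.2120.
Bypass flow = 0.2120×499 = 105.76 kg/h.

105.8 kg/h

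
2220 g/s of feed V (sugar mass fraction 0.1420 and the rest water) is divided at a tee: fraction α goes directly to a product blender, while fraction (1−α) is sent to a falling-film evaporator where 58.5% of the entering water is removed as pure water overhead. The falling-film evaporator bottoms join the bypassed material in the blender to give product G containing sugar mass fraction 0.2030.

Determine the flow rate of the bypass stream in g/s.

All 2220×0.142 = 315.24 g/s of sugar reaches G, so G = 315.24/0.203 = 1552.9 g/s and vapour = 667.09 g/s.
The evaporator receives (1−α)·2220 of feed at 0.858 water and removes 0.585 of that water:
0.585×0.858×(1−α)×2220 = 667.09
(1−α) = 667.09/1114.3 = 0.5987;  α = 0.4013.
Bypass flow = 0.4013×2220 = 890.94 g/s.

890.9 g/s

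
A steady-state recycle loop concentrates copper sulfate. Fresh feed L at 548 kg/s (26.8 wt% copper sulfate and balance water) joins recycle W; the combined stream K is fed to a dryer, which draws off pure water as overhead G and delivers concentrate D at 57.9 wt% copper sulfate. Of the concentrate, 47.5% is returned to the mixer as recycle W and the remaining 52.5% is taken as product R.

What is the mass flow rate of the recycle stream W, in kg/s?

Overall copper sulfate balance (none leaves overhead): copper sulfate in fresh feed = copper sulfate in product, i.e. 548×0.268 = (1−0.475)·D·0.579.
D = 146.86/(0.579×0.525) = 483.14 kg/s.
Recycle W = 0.475×483.14 = 229.49 kg/s.

229.5 kg/s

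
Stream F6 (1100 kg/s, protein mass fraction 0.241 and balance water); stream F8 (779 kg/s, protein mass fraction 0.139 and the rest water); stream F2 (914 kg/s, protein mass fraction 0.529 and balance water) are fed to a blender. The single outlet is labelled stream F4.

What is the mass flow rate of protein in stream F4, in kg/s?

protein out = protein in = 1100×0.241 + 779×0.139 + 914×0.529 = 856.89 kg/s.

856.9 kg/s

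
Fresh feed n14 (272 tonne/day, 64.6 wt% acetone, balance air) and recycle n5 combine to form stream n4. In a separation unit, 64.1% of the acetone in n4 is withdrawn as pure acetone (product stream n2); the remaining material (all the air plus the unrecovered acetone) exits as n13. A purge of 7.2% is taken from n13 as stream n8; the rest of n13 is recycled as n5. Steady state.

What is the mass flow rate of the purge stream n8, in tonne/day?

103.1 tonne/day

air enters only via n14 and leaves only via the purge: 272×0.354 = 0.072×(air in n13), and the separation unit passes all air, so air in n4 = air in n13 = 1337.3 tonne/day.
acetone in n4: m_A = 272×0.646 + (1−0.072)·(1−0.641)·m_A, so m_A = 175.71/0.6668 = 263.5 tonne/day.
n13 = (1−0.641)×263.5 + 1337.3 = 1431.9 tonne/day.
Purge n8 = 0.072×1431.9 = 103.1 tonne/day.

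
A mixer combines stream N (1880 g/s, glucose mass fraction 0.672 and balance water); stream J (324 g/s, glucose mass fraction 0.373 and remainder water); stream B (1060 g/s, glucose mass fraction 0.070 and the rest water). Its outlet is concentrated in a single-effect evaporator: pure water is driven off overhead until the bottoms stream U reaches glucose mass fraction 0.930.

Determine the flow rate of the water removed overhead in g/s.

glucose entering = 1880×0.672 + 324×0.373 + 1060×0.070 = 1458.4 g/s.
All glucose reports to U, so U = 1458.4/0.930 = 1568.2 g/s.
Total feed = 3264 g/s; overhead = 3264 − 1568.2 = 1695.8 g/s.

1696 g/s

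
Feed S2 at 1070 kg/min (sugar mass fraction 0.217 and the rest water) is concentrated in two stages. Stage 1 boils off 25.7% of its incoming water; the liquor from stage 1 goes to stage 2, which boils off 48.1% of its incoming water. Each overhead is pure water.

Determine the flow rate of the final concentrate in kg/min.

555.3 kg/min

water in feed = 1070×0.783 = 837.81 kg/min.
After stage 1: water left = (1−0.257)×837.81 = 622.49; stream total = 854.68 kg/min.
After stage 2: water left = (1−0.481)×622.49 = 323.07; final concentrate = 555.26 kg/min.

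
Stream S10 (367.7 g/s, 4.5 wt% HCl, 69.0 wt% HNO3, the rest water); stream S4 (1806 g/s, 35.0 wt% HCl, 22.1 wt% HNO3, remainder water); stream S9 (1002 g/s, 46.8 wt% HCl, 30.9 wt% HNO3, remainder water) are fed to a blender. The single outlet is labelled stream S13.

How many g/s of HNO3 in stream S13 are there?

HNO3 out = HNO3 in = 367.7×0.690 + 1806×0.221 + 1002×0.309 = 962.46 g/s.

962.5 g/s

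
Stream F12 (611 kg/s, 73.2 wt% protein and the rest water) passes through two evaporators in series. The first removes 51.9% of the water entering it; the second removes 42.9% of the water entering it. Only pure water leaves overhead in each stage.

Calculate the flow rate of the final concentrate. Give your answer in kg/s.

water in feed = 611×0.268 = 163.75 kg/s.
After stage 1: water left = (1−0.519)×163.75 = 78.763; stream total = 526.01 kg/s.
After stage 2: water left = (1−0.429)×78.763 = 44.974; final concentrate = 492.23 kg/s.

492.2 kg/s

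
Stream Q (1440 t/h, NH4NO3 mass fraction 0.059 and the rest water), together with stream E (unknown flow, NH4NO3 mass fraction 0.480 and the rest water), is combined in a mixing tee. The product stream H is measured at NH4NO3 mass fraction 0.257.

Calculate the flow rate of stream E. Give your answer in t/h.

Let E be the unknown flow. Total out = 1440 + E.
NH4NO3 balance: 84.96 + 0.480·E = 0.257·(1440 + E)
(0.480 − 0.257)·E = 0.257×1440 − 84.96 = 285.12
E = 285.12 / 0.223 = 1278.6 t/h

1279 t/h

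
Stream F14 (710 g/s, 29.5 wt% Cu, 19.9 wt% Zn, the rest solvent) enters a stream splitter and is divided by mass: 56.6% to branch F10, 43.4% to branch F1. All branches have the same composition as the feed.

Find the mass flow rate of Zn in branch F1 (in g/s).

61.32 g/s

Branch F1 total = 0.434×710 = 308.14 g/s.
Zn in F1 = 0.199×308.14 = 61.32 g/s.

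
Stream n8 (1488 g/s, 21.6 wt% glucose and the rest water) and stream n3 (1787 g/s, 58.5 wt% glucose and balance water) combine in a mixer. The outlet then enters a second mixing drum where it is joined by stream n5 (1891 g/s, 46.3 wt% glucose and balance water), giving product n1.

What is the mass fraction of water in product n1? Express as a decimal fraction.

Overall, product flow = 5166 g/s.
water in = 1488×0.784 + 1787×0.415 + 1891×0.537 = 2923.7 g/s.
water fraction in n1 = 0.566.

0.566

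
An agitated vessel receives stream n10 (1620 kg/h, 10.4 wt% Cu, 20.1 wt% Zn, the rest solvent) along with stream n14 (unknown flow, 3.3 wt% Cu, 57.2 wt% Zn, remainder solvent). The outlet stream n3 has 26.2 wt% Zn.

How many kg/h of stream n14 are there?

318.8 kg/h

Let n14 be the unknown flow. Total out = 1620 + n14.
Zn balance: 325.62 + 0.572·n14 = 0.262·(1620 + n14)
(0.572 − 0.262)·n14 = 0.262×1620 − 325.62 = 98.82
n14 = 98.82 / 0.310 = 318.77 kg/h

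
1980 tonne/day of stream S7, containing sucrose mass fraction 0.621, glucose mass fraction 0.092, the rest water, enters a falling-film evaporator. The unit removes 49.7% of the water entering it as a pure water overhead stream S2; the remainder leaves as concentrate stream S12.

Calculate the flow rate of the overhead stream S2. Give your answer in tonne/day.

282.4 tonne/day

water entering = 1980×0.287 = 568.26 tonne/day; overhead removed = 0.497×568.26 = 282.43 tonne/day.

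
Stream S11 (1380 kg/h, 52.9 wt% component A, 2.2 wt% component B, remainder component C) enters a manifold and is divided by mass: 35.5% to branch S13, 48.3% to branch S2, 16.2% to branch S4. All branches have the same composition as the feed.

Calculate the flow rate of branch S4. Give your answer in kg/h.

Branch S4 flow = 0.162×1380 = 223.56 kg/h.

223.6 kg/h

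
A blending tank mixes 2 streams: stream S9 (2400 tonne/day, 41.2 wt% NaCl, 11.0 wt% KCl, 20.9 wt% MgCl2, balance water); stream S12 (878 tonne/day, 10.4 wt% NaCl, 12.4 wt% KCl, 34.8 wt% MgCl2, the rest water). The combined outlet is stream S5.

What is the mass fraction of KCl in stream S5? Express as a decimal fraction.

Total flow out = 2400 + 878 = 3278 tonne/day.
KCl in = 2400×0.110 + 878×0.124 = 372.87 tonne/day.
KCl mass fraction in S5 = 372.87/3278 = 0.114.

0.114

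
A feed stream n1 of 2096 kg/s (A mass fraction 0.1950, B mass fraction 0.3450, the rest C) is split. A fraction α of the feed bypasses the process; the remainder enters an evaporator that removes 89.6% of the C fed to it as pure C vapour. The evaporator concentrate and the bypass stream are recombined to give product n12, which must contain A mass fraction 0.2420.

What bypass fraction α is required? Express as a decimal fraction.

All 2096×0.195 = 408.72 kg/s of A reaches n12, so n12 = 408.72/0.242 = 1688.9 kg/s and vapour = 407.07 kg/s.
The evaporator receives (1−α)·2096 of feed at 0.460 C and removes 0.896 of that C:
0.896×0.460×(1−α)×2096 = 407.07
(1−α) = 407.07/863.89 = 0.4712;  α = 0.5288.

0.529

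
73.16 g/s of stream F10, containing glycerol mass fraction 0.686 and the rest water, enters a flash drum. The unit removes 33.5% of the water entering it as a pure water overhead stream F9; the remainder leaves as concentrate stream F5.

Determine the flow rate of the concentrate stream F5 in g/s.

65.46 g/s

water entering = 73.16×0.314 = 22.972 g/s; overhead removed = 0.335×22.972 = 7.6957 g/s.
Concentrate = 73.16 − 7.6957 = 65.464 g/s.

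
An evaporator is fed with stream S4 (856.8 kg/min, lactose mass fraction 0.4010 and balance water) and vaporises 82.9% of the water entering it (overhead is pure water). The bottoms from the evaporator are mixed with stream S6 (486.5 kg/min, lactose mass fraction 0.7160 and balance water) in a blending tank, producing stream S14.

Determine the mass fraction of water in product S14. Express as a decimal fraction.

Vapour removed = 0.829×0.599×856.8 = 425.46 kg/min; concentrate = 431.34 kg/min.
water reaching the mixer = 87.761 (from concentrate) + 486.5×0.284 = 225.93 kg/min.
Product flow = 431.34 + 486.5 = 917.84 kg/min; water fraction = 0.2462.

0.2462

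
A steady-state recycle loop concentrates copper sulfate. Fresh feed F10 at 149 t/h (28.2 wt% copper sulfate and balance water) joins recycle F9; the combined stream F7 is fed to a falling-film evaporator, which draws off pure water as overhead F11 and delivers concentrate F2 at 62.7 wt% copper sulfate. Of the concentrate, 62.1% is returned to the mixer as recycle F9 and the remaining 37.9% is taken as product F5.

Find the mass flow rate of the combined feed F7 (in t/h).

Overall copper sulfate balance (none leaves overhead): copper sulfate in fresh feed = copper sulfate in product, i.e. 149×0.282 = (1−0.621)·F2·0.627.
F2 = 42.018/(0.627×0.379) = 176.82 t/h.
Recycle F9 = 0.621×176.82 = 109.8 t/h.
Combined feed F7 = 149 + 109.8 = 258.8 t/h.

258.8 t/h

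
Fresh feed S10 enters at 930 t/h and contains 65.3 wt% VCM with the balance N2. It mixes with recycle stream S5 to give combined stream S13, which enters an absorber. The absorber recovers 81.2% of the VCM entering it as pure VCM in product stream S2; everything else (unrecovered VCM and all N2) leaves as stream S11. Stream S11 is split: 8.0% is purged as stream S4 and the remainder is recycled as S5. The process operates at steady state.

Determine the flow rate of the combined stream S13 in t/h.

4768 t/h

N2 enters only via S10 and leaves only via the purge: 930×0.347 = 0.080×(N2 in S11), and the absorber passes all N2, so N2 in S13 = N2 in S11 = 4033.9 t/h.
VCM in S13: m_A = 930×0.653 + (1−0.080)·(1−0.812)·m_A, so m_A = 607.29/0.8270 = 734.29 t/h.
S13 = 734.29 + 4033.9 = 4768.2 t/h.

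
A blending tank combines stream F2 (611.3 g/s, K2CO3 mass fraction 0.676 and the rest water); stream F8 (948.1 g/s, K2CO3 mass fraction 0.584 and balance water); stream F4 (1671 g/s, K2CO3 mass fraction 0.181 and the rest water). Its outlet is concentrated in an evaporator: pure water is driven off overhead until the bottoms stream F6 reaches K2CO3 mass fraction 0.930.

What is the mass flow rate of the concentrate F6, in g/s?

1365 g/s

K2CO3 entering = 611.3×0.676 + 948.1×0.584 + 1671×0.181 = 1269.4 g/s.
All K2CO3 reports to F6, so F6 = 1269.4/0.930 = 1364.9 g/s.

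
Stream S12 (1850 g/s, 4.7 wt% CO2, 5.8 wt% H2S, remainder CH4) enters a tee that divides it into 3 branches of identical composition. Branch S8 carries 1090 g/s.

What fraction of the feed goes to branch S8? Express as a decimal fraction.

Fraction to S8 = 1090/1850 = 0.5892.

0.589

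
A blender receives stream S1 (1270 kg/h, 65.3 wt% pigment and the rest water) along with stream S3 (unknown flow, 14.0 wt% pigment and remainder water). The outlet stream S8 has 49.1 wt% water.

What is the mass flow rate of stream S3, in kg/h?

Let S3 be the unknown flow. Total out = 1270 + S3.
water balance: 440.69 + 0.860·S3 = 0.491·(1270 + S3)
(0.860 − 0.491)·S3 = 0.491×1270 − 440.69 = 182.88
S3 = 182.88 / 0.369 = 495.61 kg/h

495.6 kg/h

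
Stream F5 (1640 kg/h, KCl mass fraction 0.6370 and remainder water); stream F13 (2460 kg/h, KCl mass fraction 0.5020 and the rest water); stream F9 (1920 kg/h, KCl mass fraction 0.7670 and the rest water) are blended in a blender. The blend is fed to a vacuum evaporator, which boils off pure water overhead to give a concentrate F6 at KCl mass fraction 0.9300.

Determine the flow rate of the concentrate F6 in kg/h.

4035 kg/h

KCl entering = 1640×0.637 + 2460×0.502 + 1920×0.767 = 3752.2 kg/h.
All KCl reports to F6, so F6 = 3752.2/0.930 = 4034.7 kg/h.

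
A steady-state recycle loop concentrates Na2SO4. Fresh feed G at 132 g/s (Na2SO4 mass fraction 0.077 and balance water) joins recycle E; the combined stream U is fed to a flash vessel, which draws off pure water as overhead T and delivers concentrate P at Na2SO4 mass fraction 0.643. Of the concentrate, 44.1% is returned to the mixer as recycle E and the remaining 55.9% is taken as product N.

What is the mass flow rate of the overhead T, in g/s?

Overall Na2SO4 balance (none leaves overhead): Na2SO4 in fresh feed = Na2SO4 in product, i.e. 132×0.077 = (1−0.441)·P·0.643.
P = 10.164/(0.643×0.559) = 28.278 g/s.
Recycle E = 0.441×28.278 = 12.47 g/s.
Combined feed U = 132 + 12.47 = 144.47 g/s.
Overhead T = U − P = 144.47 − 28.278 = 116.19 g/s.

116.2 g/s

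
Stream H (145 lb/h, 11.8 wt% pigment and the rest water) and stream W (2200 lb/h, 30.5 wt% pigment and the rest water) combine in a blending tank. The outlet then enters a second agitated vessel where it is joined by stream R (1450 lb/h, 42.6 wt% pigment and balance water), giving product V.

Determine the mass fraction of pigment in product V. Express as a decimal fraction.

0.3441

Overall, product flow = 3795 lb/h.
pigment in = 145×0.118 + 2200×0.305 + 1450×0.426 = 1305.8 lb/h.
pigment fraction in V = 0.3441.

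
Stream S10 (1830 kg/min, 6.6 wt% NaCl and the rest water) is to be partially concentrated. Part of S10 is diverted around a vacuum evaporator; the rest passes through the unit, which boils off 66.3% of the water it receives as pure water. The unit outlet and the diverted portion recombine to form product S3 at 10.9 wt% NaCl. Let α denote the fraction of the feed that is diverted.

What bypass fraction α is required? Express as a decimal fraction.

0.363

All 1830×0.066 = 120.78 kg/min of NaCl reaches S3, so S3 = 120.78/0.109 = 1108.1 kg/min and vapour = 721.93 kg/min.
The evaporator receives (1−α)·1830 of feed at 0.934 water and removes 0.663 of that water:
0.663×0.934×(1−α)×1830 = 721.93
(1−α) = 721.93/1133.2 = 0.6371;  α = 0.3629.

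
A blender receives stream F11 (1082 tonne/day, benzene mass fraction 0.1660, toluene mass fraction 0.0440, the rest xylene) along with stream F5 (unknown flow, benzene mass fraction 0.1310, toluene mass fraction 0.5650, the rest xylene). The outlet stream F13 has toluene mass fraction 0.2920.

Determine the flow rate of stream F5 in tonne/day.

Let F5 be the unknown flow. Total out = 1082 + F5.
toluene balance: 47.608 + 0.565·F5 = 0.292·(1082 + F5)
(0.565 − 0.292)·F5 = 0.292×1082 − 47.608 = 268.34
F5 = 268.34 / 0.273 = 982.92 tonne/day

982.9 tonne/day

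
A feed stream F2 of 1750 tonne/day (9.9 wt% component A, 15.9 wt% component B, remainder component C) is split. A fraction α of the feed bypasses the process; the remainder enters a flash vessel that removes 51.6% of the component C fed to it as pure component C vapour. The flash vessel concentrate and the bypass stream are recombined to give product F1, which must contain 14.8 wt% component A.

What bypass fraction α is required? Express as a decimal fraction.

All 1750×0.099 = 173.25 tonne/day of component A reaches F1, so F1 = 173.25/0.148 = 1170.6 tonne/day and vapour = 579.39 tonne/day.
The evaporator receives (1−α)·1750 of feed at 0.742 component C and removes 0.516 of that component C:
0.516×0.742×(1−α)×1750 = 579.39
(1−α) = 579.39/670.03 = 0.8647;  α = 0.1353.

0.135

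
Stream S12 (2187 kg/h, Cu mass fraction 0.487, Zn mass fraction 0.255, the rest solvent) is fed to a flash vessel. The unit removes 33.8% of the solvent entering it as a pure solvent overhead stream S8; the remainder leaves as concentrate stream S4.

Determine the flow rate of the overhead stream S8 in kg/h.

solvent entering = 2187×0.258 = 564.25 kg/h; overhead removed = 0.338×564.25 = 190.72 kg/h.

190.7 kg/h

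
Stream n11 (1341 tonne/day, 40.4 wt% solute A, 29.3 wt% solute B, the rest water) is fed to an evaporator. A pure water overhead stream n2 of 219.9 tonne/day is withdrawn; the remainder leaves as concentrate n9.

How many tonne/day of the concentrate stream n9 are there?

1121 tonne/day

Concentrate = 1341 − 219.9 = 1121.1 tonne/day.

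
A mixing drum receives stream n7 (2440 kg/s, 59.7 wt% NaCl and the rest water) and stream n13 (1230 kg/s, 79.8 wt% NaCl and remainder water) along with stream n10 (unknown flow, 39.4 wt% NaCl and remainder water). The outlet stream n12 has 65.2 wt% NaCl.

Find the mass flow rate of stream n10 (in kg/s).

175.9 kg/s

Let n10 be the unknown flow. Total out = 3670 + n10.
NaCl balance: 2438.2 + 0.394·n10 = 0.652·(3670 + n10)
(0.394 − 0.652)·n10 = 0.652×3670 − 2438.2 = -45.38
n10 = -45.38 / -0.258 = 175.89 kg/s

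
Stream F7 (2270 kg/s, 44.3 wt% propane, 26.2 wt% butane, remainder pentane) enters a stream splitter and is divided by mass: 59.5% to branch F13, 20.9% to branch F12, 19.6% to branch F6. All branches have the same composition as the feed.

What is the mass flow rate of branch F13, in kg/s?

1351 kg/s

Branch F13 flow = 0.595×2270 = 1350.6 kg/s.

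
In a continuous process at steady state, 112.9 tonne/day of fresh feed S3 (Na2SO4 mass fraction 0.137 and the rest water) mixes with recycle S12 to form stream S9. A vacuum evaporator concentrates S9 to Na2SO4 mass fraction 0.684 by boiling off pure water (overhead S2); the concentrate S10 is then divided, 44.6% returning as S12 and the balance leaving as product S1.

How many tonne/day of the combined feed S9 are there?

Overall Na2SO4 balance (none leaves overhead): Na2SO4 in fresh feed = Na2SO4 in product, i.e. 112.9×0.137 = (1−0.446)·S10·0.684.
S10 = 15.467/(0.684×0.554) = 40.818 tonne/day.
Recycle S12 = 0.446×40.818 = 18.205 tonne/day.
Combined feed S9 = 112.9 + 18.205 = 131.1 tonne/day.

131.1 tonne/day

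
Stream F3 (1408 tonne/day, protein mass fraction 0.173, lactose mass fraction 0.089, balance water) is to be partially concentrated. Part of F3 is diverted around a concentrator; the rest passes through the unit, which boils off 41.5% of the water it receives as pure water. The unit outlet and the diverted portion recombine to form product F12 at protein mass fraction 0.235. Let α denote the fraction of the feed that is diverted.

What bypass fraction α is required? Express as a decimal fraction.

All 1408×0.173 = 243.58 tonne/day of protein reaches F12, so F12 = 243.58/0.235 = 1036.5 tonne/day and vapour = 371.47 tonne/day.
The evaporator receives (1−α)·1408 of feed at 0.738 water and removes 0.415 of that water:
0.415×0.738×(1−α)×1408 = 371.47
(1−α) = 371.47/431.23 = 0.8614;  α = 0.1386.

0.139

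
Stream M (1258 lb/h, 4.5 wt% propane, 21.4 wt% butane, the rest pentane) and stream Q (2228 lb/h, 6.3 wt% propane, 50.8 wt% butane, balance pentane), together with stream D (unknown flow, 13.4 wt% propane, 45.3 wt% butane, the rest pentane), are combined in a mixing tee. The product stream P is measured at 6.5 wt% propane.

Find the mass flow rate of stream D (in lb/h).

429.2 lb/h

Let D be the unknown flow. Total out = 3486 + D.
propane balance: 196.97 + 0.134·D = 0.065·(3486 + D)
(0.134 − 0.065)·D = 0.065×3486 − 196.97 = 29.616
D = 29.616 / 0.069 = 429.22 lb/h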